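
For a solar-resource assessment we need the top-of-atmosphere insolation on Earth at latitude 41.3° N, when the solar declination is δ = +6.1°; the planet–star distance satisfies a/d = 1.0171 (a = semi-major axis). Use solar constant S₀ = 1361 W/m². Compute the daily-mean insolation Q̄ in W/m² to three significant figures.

cos H₀ = −tan(+41.3°) tan(+6.100°) = -0.0939, H₀ = 1.6648 rad.
Bracket: H₀ sin φ sin δ + cos φ cos δ sin H₀ = 1.6648×0.66000×0.10626 + 0.75126×0.99434×0.99558 = 0.116755 + 0.743706 = 0.860461.
Inverse-square distance factor (a/d)² = 1.0171² = 1.034492.
Q̄ = (S₀/π) × 1.034492 × [bracket] = (1361/π) × 1.034492 × 0.860461 = 385.6 W/m².

Q̄ ≈ 386 W/m²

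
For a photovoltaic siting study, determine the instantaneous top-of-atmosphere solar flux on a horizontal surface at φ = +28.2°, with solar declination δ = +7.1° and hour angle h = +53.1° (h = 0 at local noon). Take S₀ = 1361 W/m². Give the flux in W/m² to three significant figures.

cos θ_z = sin φ sin δ + cos φ cos δ cos h = 0.058408 + 0.525095 = 0.583503.
Flux = S₀ · cos θ_z = 1361 × 0.583503 = 794.1 W/m².

794 W/m²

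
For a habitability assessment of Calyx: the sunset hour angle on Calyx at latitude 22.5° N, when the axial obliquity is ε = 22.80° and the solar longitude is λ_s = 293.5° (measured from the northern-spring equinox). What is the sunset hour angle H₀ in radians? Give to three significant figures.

H₀ = 1.41 rad

Solar declination: sin δ = sin ε · sin λ_s = sin 22.80° × sin 293.5° = -0.35538, so δ = -20.816°.
cos H₀ = −tan φ · tan δ = −tan(+22.5°) × tan(-20.816°) = 0.1575, so H₀ = 1.4127 rad = 80.94°.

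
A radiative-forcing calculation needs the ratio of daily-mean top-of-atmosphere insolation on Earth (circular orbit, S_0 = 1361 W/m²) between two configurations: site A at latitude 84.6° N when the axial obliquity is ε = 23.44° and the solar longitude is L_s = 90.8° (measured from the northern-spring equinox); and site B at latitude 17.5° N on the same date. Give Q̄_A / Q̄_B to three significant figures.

— Configuration A (ϕ=+84.6°):
Solar declination: sin δ = sin ε · sin L_s = sin 23.44° × sin 90.8° = 0.39775, so δ = +23.438°.
cos h₀ = −tan(+84.6°) tan(+23.438°) = -4.5861 ≤ −1 ⇒ polar day, h₀ = π.
Bracket: h₀ sin ϕ sin δ + cos ϕ cos δ sin h₀ = 3.1416×0.99556×0.39775 + 0.09411×0.91749×0.00000 = 1.244023 + 0.000000 = 1.244023.
Q̄ = (S_0/π) × [bracket] = (1361/π) × 1.244023 = 538.94 W/m².
— Configuration B (ϕ=+17.5°):
cos h₀ = −tan(+17.5°) tan(+23.438°) = -0.1367, h₀ = 1.7079 rad.
Bracket: h₀ sin ϕ sin δ + cos ϕ cos δ sin h₀ = 1.7079×0.30071×0.39775 + 0.95372×0.91749×0.99061 = 0.204277 + 0.866812 = 1.071089.
Q̄ = (S_0/π) × [bracket] = (1361/π) × 1.071089 = 464.02 W/m².
Ratio Q̄_A / Q̄_B = 538.94 / 464.02 = 1.161.

Q̄_A / Q̄_B ≈ 1.16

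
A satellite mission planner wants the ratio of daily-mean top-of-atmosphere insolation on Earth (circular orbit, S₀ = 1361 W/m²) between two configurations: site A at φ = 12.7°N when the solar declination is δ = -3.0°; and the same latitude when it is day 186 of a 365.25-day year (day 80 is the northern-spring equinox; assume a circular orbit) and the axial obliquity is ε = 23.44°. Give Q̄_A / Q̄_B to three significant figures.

Q̄_A / Q̄_B ≈ 0.922

— Configuration A (φ=+12.7°):
cos H₀ = −tan(+12.7°) tan(-3.000°) = 0.0118, H₀ = 1.5590 rad.
Bracket: H₀ sin φ sin δ + cos φ cos δ sin H₀ = 1.5590×0.21985×-0.05234 + 0.97553×0.99863×0.99993 = -0.017939 + 0.974125 = 0.956186.
Q̄ = (S₀/π) × [bracket] = (1361/π) × 0.956186 = 414.24 W/m².
— Configuration B (φ=+12.7°):
Solar longitude: λ_s = 360° × (186 − 80)/365.25 = 104.476°.
sin δ = sin 23.44° × sin 104.476° = 0.38516, so δ = +22.654°.
cos H₀ = −tan(+12.7°) tan(+22.654°) = -0.0941, H₀ = 1.6650 rad.
Bracket: H₀ sin φ sin δ + cos φ cos δ sin H₀ = 1.6650×0.21985×0.38516 + 0.97553×0.92285×0.99557 = 0.140988 + 0.896280 = 1.037268.
Q̄ = (S₀/π) × [bracket] = (1361/π) × 1.037268 = 449.36 W/m².
Ratio Q̄_A / Q̄_B = 414.24 / 449.36 = 0.9218.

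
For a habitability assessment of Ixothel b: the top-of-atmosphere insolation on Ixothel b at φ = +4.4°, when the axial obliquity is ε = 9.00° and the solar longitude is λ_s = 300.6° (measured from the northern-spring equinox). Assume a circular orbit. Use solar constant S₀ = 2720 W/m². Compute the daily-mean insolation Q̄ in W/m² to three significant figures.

Solar declination: sin δ = sin ε · sin λ_s = sin 9.00° × sin 300.6° = -0.13465, so δ = -7.738°.
cos H₀ = −tan(+4.4°) tan(-7.738°) = 0.0105, H₀ = 1.5603 rad.
Bracket: H₀ sin φ sin δ + cos φ cos δ sin H₀ = 1.5603×0.07672×-0.13465 + 0.99705×0.99089×0.99995 = -0.016118 + 0.987917 = 0.971799.
Q̄ = (S₀/π) × [bracket] = (2720/π) × 0.971799 = 841.4 W/m².

Q̄ ≈ 841 W/m²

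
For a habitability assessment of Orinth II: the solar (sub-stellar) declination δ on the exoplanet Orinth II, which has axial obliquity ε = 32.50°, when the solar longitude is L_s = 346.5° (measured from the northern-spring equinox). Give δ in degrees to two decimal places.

sin δ = sin ε · sin L_s = sin 32.50° × sin 346.5° = -0.125430.
δ = arcsin(-0.125430) = -7.21°.

δ = -7.21°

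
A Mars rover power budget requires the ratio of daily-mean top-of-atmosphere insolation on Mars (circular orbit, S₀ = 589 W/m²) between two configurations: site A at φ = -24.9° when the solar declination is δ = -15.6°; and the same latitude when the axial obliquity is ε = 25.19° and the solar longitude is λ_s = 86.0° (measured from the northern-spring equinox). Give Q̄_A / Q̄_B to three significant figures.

— Configuration A (φ=-24.9°):
cos H₀ = −tan(-24.9°) tan(-15.600°) = -0.1296, H₀ = 1.7008 rad.
Bracket: H₀ sin φ sin δ + cos φ cos δ sin H₀ = 1.7008×-0.42104×-0.26892 + 0.90704×0.96316×0.99157 = 0.192575 + 0.866260 = 1.058835.
Q̄ = (S₀/π) × [bracket] = (589/π) × 1.058835 = 198.52 W/m².
— Configuration B (φ=-24.9°):
Solar declination: sin δ = sin ε · sin λ_s = sin 25.19° × sin 86.0° = 0.42458, so δ = +25.124°.
cos H₀ = −tan(-24.9°) tan(+25.124°) = 0.2177, H₀ = 1.3514 rad.
Bracket: H₀ sin φ sin δ + cos φ cos δ sin H₀ = 1.3514×-0.42104×0.42458 + 0.90704×0.90539×0.97602 = -0.241583 + 0.801532 = 0.559949.
Q̄ = (S₀/π) × [bracket] = (589/π) × 0.559949 = 104.98 W/m².
Ratio Q̄_A / Q̄_B = 198.52 / 104.98 = 1.891.

Q̄_A / Q̄_B ≈ 1.89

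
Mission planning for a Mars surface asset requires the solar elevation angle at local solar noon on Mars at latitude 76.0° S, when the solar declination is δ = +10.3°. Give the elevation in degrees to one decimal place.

At local noon the hour angle is zero, so the zenith angle equals |φ − δ| = |-76.0° − (+10.300°)| = 86.300°.
Elevation = 90° − 86.300° = 3.7°.

3.7°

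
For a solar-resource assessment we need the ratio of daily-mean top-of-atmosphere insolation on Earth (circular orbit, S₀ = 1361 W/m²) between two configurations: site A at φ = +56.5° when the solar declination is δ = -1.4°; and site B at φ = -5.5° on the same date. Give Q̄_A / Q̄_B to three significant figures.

Q̄_A / Q̄_B ≈ 0.521

— Configuration A (φ=+56.5°):
cos H₀ = −tan(+56.5°) tan(-1.400°) = 0.0369, H₀ = 1.5339 rad.
Bracket: H₀ sin φ sin δ + cos φ cos δ sin H₀ = 1.5339×0.83389×-0.02443 + 0.55194×0.99970×0.99932 = -0.031249 + 0.551399 = 0.520150.
Q̄ = (S₀/π) × [bracket] = (1361/π) × 0.520150 = 225.34 W/m².
— Configuration B (φ=-5.5°):
cos H₀ = −tan(-5.5°) tan(-1.400°) = -0.0024, H₀ = 1.5731 rad.
Bracket: H₀ sin φ sin δ + cos φ cos δ sin H₀ = 1.5731×-0.09585×-0.02443 + 0.99540×0.99970×1.00000 = 0.003684 + 0.995101 = 0.998785.
Q̄ = (S₀/π) × [bracket] = (1361/π) × 0.998785 = 432.69 W/m².
Ratio Q̄_A / Q̄_B = 225.34 / 432.69 = 0.5208.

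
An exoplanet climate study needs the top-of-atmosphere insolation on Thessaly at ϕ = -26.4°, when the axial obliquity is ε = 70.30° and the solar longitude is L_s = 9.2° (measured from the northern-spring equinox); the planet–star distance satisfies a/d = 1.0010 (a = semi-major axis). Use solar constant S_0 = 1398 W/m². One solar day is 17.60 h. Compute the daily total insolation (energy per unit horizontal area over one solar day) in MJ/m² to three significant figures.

Solar declination: sin δ = sin ε · sin L_s = sin 70.30° × sin 9.2° = 0.15052, so δ = +8.657°.
cos h₀ = −tan(-26.4°) tan(+8.657°) = 0.0756, h₀ = 1.4951 rad.
Bracket: h₀ sin ϕ sin δ + cos ϕ cos δ sin h₀ = 1.4951×-0.44464×0.15052 + 0.89571×0.98861×0.99714 = -0.100063 + 0.882975 = 0.782912.
Inverse-square distance factor (a/d)² = 1.0010² = 1.002001.
Q̄ = (S_0/π) × 1.002001 × [bracket] = (1398/π) × 1.002001 × 0.782912 = 349.09 W/m².
Daily total = Q̄ × 17.60 h × 3600 s/h = 349.09 × 17.60 × 3600 / 10⁶ = 22.12 MJ/m².

22.1 MJ/m²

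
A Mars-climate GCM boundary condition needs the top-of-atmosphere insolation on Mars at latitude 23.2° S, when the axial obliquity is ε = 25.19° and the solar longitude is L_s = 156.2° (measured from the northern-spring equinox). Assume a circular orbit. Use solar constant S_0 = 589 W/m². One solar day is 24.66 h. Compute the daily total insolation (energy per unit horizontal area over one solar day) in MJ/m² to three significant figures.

Solar declination: sin δ = sin ε · sin L_s = sin 25.19° × sin 156.2° = 0.17176, so δ = +9.890°.
cos h₀ = −tan(-23.2°) tan(+9.890°) = 0.0747, h₀ = 1.4960 rad.
Bracket: h₀ sin ϕ sin δ + cos ϕ cos δ sin h₀ = 1.4960×-0.39394×0.17176 + 0.91914×0.98514×0.99720 = -0.101224 + 0.902946 = 0.801722.
Q̄ = (S_0/π) × [bracket] = (589/π) × 0.801722 = 150.31 W/m².
Daily total = Q̄ × 24.66 h × 3600 s/h = 150.31 × 24.66 × 3600 / 10⁶ = 13.34 MJ/m².

13.3 MJ/m²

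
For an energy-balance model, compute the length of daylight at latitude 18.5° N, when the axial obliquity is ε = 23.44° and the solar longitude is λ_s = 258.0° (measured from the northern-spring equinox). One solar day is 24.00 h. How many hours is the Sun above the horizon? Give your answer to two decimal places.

Solar declination: sin δ = sin ε · sin λ_s = sin 23.44° × sin 258.0° = -0.38910, so δ = -22.898°.
cos H₀ = −tan φ · tan δ = −tan(+18.5°) × tan(-22.898°) = 0.1413, so H₀ = 1.4290 rad = 81.88°.
Daylight = 2H₀/(2π) × 24.00 h = (1.4290/π) × 24.00 = 10.92 h.

10.92 h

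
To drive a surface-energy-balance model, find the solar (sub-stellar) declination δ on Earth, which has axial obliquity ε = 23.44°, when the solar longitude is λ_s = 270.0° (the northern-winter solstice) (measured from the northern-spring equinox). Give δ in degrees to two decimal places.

δ = -23.44°

sin δ = sin ε · sin λ_s = sin 23.44° × sin 270.0° = -0.397789.
δ = arcsin(-0.397789) = -23.44°.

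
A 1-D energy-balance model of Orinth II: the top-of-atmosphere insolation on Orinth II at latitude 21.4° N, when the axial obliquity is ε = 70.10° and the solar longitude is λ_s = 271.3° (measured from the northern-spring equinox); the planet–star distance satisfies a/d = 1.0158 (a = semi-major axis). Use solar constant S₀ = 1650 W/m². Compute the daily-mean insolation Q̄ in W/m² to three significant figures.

Solar declination: sin δ = sin ε · sin λ_s = sin 70.10° × sin 271.3° = -0.94005, so δ = -70.059°.
cos H₀ = −tan(+21.4°) tan(-70.059°) = 1.0802 ≥ 1 ⇒ polar night, H₀ = 0 and Q̄ = 0.
Inverse-square distance factor (a/d)² = 1.0158² = 1.031850.

Q̄ ≈ 0.00 W/m²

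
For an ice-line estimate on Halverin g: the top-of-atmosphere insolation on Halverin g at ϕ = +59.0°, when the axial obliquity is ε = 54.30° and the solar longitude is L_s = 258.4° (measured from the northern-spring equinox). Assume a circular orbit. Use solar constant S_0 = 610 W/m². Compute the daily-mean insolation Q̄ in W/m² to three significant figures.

Solar declination: sin δ = sin ε · sin L_s = sin 54.30° × sin 258.4° = -0.79550, so δ = -52.702°.
cos h₀ = −tan(+59.0°) tan(-52.702°) = 2.1849 ≥ 1 ⇒ polar night, h₀ = 0 and Q̄ = 0.

Q̄ ≈ 0.00 W/m²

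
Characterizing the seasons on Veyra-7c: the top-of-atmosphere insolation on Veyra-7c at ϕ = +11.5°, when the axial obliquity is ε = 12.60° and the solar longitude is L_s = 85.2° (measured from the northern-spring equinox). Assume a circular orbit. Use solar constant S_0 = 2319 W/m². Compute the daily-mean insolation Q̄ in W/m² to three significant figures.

Solar declination: sin δ = sin ε · sin L_s = sin 12.60° × sin 85.2° = 0.21738, so δ = +12.555°.
cos h₀ = −tan(+11.5°) tan(+12.555°) = -0.0453, h₀ = 1.6161 rad.
Bracket: h₀ sin ϕ sin δ + cos ϕ cos δ sin h₀ = 1.6161×0.19937×0.21738 + 0.97992×0.97609×0.99897 = 0.070040 + 0.955505 = 1.025545.
Q̄ = (S_0/π) × [bracket] = (2319/π) × 1.025545 = 757.0 W/m².

Q̄ ≈ 757 W/m²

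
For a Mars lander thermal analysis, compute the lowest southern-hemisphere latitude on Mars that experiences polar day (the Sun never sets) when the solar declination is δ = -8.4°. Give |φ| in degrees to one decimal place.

|φ| = 81.6°

Polar day requires cos H₀ = −tan φ tan δ ≤ −1, i.e. tan φ tan δ ≥ 1.
The boundary is |tan φ| · |tan δ| = 1, so |φ| = 90° − |δ| = 90° − 8.4° = 81.6° in the southern hemisphere.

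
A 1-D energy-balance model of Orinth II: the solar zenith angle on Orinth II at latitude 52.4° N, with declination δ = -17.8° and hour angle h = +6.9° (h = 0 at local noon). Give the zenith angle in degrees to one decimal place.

θ_z = 70.5°

cos θ_z = sin φ sin δ + cos φ cos δ cos h = -0.242199 + 0.576730 = 0.334531.
θ_z = arccos(0.334531) = 70.5°.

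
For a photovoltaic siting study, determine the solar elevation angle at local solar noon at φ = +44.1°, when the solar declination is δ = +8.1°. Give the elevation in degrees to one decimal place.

At local noon the hour angle is zero, so the zenith angle equals |φ − δ| = |+44.1° − (+8.100°)| = 36.000°.
Elevation = 90° − 36.000° = 54.0°.

54.0°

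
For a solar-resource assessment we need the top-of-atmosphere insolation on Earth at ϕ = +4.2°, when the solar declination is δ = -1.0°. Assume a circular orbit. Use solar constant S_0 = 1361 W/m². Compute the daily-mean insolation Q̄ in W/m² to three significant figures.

cos h₀ = −tan(+4.2°) tan(-1.000°) = 0.0013, h₀ = 1.5695 rad.
Bracket: h₀ sin ϕ sin δ + cos ϕ cos δ sin h₀ = 1.5695×0.07324×-0.01745 + 0.99731×0.99985×1.00000 = -0.002006 + 0.997160 = 0.995154.
Q̄ = (S_0/π) × [bracket] = (1361/π) × 0.995154 = 431.1 W/m².

Q̄ ≈ 431 W/m²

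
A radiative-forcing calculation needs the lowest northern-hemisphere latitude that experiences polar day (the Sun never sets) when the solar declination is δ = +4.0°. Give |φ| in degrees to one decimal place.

Polar day requires cos H₀ = −tan φ tan δ ≤ −1, i.e. tan φ tan δ ≥ 1.
The boundary is |tan φ| · |tan δ| = 1, so |φ| = 90° − |δ| = 90° − 4.0° = 86.0° in the northern hemisphere.

|φ| = 86.0°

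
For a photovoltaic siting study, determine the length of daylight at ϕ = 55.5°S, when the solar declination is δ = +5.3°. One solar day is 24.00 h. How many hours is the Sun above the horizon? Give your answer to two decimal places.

10.97 h

cos h₀ = −tan ϕ · tan δ = −tan(-55.5°) × tan(+5.300°) = 0.1350, so h₀ = 1.4354 rad = 82.24°.
Daylight = 2h₀/(2π) × 24.00 h = (1.4354/π) × 24.00 = 10.97 h.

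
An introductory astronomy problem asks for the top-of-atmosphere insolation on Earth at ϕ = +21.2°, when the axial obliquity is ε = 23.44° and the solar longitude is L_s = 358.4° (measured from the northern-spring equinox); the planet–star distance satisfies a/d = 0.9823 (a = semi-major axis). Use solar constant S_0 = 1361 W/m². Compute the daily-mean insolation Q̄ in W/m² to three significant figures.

Q̄ ≈ 387 W/m²

Solar declination: sin δ = sin ε · sin L_s = sin 23.44° × sin 358.4° = -0.01111, so δ = -0.636°.
cos h₀ = −tan(+21.2°) tan(-0.636°) = 0.0043, h₀ = 1.5665 rad.
Bracket: h₀ sin ϕ sin δ + cos ϕ cos δ sin h₀ = 1.5665×0.36162×-0.01111 + 0.93232×0.99994×0.99999 = -0.006294 + 0.932255 = 0.925961.
Inverse-square distance factor (a/d)² = 0.9823² = 0.964913.
Q̄ = (S_0/π) × 0.964913 × [bracket] = (1361/π) × 0.964913 × 0.925961 = 387.1 W/m².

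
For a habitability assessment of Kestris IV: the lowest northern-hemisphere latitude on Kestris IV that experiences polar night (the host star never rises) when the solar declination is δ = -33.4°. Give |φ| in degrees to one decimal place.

Polar night requires cos H₀ = −tan φ tan δ ≥ 1, i.e. tan φ tan δ ≤ −1.
The boundary is |tan φ| · |tan δ| = 1, so |φ| = 90° − |δ| = 90° − 33.4° = 56.6° in the northern hemisphere.

|φ| = 56.6°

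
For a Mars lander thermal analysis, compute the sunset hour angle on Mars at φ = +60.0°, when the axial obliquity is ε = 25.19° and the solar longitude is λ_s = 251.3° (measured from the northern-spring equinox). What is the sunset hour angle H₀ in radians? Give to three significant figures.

Solar declination: sin δ = sin ε · sin λ_s = sin 25.19° × sin 251.3° = -0.40315, so δ = -23.775°.
cos H₀ = −tan φ · tan δ = −tan(+60.0°) × tan(-23.775°) = 0.7630, so H₀ = 0.7028 rad = 40.27°.

H₀ = 0.703 rad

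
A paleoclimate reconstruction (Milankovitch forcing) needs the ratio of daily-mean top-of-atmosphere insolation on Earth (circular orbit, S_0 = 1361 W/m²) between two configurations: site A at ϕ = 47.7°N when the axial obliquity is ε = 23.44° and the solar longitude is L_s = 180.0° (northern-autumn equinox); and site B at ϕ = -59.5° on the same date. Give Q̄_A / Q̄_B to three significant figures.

— Configuration A (ϕ=+47.7°):
Solar declination: sin δ = sin ε · sin L_s = sin 23.44° × sin 180.0° = 0.00000, so δ = +0.000°.
cos h₀ = −tan(+47.7°) tan(+0.000°) = -0.0000, h₀ = 1.5708 rad.
Bracket: h₀ sin ϕ sin δ + cos ϕ cos δ sin h₀ = 1.5708×0.73963×0.00000 + 0.67301×1.00000×1.00000 = 0.000000 + 0.673010 = 0.673010.
Q̄ = (S_0/π) × [bracket] = (1361/π) × 0.673010 = 291.56 W/m².
— Configuration B (ϕ=-59.5°):
cos h₀ = −tan(-59.5°) tan(+0.000°) = 0.0000, h₀ = 1.5708 rad.
Bracket: h₀ sin ϕ sin δ + cos ϕ cos δ sin h₀ = 1.5708×-0.86163×0.00000 + 0.50754×1.00000×1.00000 = -0.000000 + 0.507540 = 0.507540.
Q̄ = (S_0/π) × [bracket] = (1361/π) × 0.507540 = 219.88 W/m².
Ratio Q̄_A / Q̄_B = 291.56 / 219.88 = 1.326.

Q̄_A / Q̄_B ≈ 1.33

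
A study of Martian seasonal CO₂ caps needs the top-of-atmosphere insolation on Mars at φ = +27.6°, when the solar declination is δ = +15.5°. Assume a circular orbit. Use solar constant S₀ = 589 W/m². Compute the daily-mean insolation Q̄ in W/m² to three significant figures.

Q̄ ≈ 198 W/m²

cos H₀ = −tan(+27.6°) tan(+15.500°) = -0.1450, H₀ = 1.7163 rad.
Bracket: H₀ sin φ sin δ + cos φ cos δ sin H₀ = 1.7163×0.46330×0.26724 + 0.88620×0.96363×0.98943 = 0.212499 + 0.844942 = 1.057441.
Q̄ = (S₀/π) × [bracket] = (589/π) × 1.057441 = 198.3 W/m².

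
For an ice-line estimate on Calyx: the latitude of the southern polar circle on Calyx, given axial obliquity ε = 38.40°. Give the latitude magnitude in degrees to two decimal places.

The polar circle is the lowest latitude that experiences at least one full rotation of continuous darkness at the northern-summer solstice; it lies at |φ| = 90° − ε = 90° − 38.40° = 51.60°.

51.60°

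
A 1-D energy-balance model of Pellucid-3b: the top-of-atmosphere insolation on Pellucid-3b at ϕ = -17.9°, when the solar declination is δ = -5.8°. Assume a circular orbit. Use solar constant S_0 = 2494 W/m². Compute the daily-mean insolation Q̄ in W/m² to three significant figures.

cos h₀ = −tan(-17.9°) tan(-5.800°) = -0.0328, h₀ = 1.6036 rad.
Bracket: h₀ sin ϕ sin δ + cos ϕ cos δ sin h₀ = 1.6036×-0.30736×-0.10106 + 0.95159×0.99488×0.99946 = 0.049811 + 0.946207 = 0.996018.
Q̄ = (S_0/π) × [bracket] = (2494/π) × 0.996018 = 790.7 W/m².

Q̄ ≈ 791 W/m²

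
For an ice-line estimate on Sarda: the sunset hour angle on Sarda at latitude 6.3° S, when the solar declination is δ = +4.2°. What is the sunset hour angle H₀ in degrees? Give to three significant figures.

cos H₀ = −tan φ · tan δ = −tan(-6.3°) × tan(+4.200°) = 0.0081, so H₀ = 1.5627 rad = 89.54°.

H₀ = 89.5°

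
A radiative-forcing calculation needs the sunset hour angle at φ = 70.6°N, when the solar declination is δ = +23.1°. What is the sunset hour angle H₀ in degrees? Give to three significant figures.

Sunrise equation: cos H₀ = −tan φ · tan δ = -1.2112 ≤ −1, so the Sun never sets (polar day) and H₀ = π.

H₀ = 180°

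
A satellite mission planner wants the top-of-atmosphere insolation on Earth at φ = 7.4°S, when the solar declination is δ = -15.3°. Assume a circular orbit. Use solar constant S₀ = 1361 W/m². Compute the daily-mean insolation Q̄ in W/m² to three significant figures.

cos H₀ = −tan(-7.4°) tan(-15.300°) = -0.0355, H₀ = 1.6063 rad.
Bracket: H₀ sin φ sin δ + cos φ cos δ sin H₀ = 1.6063×-0.12880×-0.26387 + 0.99167×0.96456×0.99937 = 0.054592 + 0.955923 = 1.010515.
Q̄ = (S₀/π) × [bracket] = (1361/π) × 1.010515 = 437.8 W/m².

Q̄ ≈ 438 W/m²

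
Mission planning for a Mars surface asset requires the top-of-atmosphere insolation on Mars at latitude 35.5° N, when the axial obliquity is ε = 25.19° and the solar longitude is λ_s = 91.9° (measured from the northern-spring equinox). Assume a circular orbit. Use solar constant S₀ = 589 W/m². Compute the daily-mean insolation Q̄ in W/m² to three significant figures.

Q̄ ≈ 219 W/m²

Solar declination: sin δ = sin ε · sin λ_s = sin 25.19° × sin 91.9° = 0.42539, so δ = +25.175°.
cos H₀ = −tan(+35.5°) tan(+25.175°) = -0.3353, H₀ = 1.9127 rad.
Bracket: H₀ sin φ sin δ + cos φ cos δ sin H₀ = 1.9127×0.58070×0.42539 + 0.81412×0.90501×0.94212 = 0.472483 + 0.694142 = 1.166625.
Q̄ = (S₀/π) × [bracket] = (589/π) × 1.166625 = 218.7 W/m².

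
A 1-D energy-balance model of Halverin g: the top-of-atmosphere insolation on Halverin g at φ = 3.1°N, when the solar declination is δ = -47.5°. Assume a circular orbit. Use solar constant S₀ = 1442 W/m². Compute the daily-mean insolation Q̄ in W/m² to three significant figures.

cos H₀ = −tan(+3.1°) tan(-47.500°) = 0.0591, H₀ = 1.5117 rad.
Bracket: H₀ sin φ sin δ + cos φ cos δ sin H₀ = 1.5117×0.05408×-0.73728 + 0.99854×0.67559×0.99825 = -0.060275 + 0.673423 = 0.613148.
Q̄ = (S₀/π) × [bracket] = (1442/π) × 0.613148 = 281.4 W/m².

Q̄ ≈ 281 W/m²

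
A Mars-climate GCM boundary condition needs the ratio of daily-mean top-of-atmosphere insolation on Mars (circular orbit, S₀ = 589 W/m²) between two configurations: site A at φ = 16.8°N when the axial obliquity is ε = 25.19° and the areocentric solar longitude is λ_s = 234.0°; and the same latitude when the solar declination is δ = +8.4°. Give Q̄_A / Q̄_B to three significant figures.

— Configuration A (φ=+16.8°):
sin δ = sin 25.19° × sin 234.0° = -0.34433, so δ = -20.141°.
cos H₀ = −tan(+16.8°) tan(-20.141°) = 0.1107, H₀ = 1.4598 rad.
Bracket: H₀ sin φ sin δ + cos φ cos δ sin H₀ = 1.4598×0.28903×-0.34433 + 0.95732×0.93885×0.99385 = -0.145282 + 0.893252 = 0.747970.
Q̄ = (S₀/π) × [bracket] = (589/π) × 0.747970 = 140.23 W/m².
— Configuration B (φ=+16.8°):
cos H₀ = −tan(+16.8°) tan(+8.400°) = -0.0446, H₀ = 1.6154 rad.
Bracket: H₀ sin φ sin δ + cos φ cos δ sin H₀ = 1.6154×0.28903×0.14608 + 0.95732×0.98927×0.99901 = 0.068205 + 0.946110 = 1.014315.
Q̄ = (S₀/π) × [bracket] = (589/π) × 1.014315 = 190.17 W/m².
Ratio Q̄_A / Q̄_B = 140.23 / 190.17 = 0.7374.

Q̄_A / Q̄_B ≈ 0.737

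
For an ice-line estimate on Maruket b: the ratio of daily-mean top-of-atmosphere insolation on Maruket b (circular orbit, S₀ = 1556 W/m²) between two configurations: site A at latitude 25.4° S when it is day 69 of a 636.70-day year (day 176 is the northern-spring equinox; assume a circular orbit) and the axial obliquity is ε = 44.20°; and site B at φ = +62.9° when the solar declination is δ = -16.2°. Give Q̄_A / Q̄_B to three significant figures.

Q̄_A / Q̄_B ≈ 9.79

— Configuration A (φ=-25.4°):
Solar longitude: λ_s = 360° × (69 − 176)/636.70 = -60.499°, i.e. -60.499° + 360° = 299.501°.
sin δ = sin 44.20° × sin 299.501° = -0.60678, so δ = -37.357°.
cos H₀ = −tan(-25.4°) tan(-37.357°) = -0.3625, H₀ = 1.9417 rad.
Bracket: H₀ sin φ sin δ + cos φ cos δ sin H₀ = 1.9417×-0.42894×-0.60678 + 0.90334×0.79487×0.93199 = 0.505371 + 0.669204 = 1.174575.
Q̄ = (S₀/π) × [bracket] = (1556/π) × 1.174575 = 581.76 W/m².
— Configuration B (φ=+62.9°):
cos H₀ = −tan(+62.9°) tan(-16.200°) = 0.5677, H₀ = 0.9670 rad.
Bracket: H₀ sin φ sin δ + cos φ cos δ sin H₀ = 0.9670×0.89021×-0.27899 + 0.45554×0.96029×0.82321 = -0.240164 + 0.360114 = 0.119950.
Q̄ = (S₀/π) × [bracket] = (1556/π) × 0.119950 = 59.410 W/m².
Ratio Q̄_A / Q̄_B = 581.76 / 59.410 = 9.792.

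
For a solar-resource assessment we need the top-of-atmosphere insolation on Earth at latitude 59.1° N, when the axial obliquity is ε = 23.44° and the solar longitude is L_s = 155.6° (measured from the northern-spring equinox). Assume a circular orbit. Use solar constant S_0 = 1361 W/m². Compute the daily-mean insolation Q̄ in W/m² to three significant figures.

Q̄ ≈ 324 W/m²

Solar declination: sin δ = sin ε · sin L_s = sin 23.44° × sin 155.6° = 0.16433, so δ = +9.458°.
cos h₀ = −tan(+59.1°) tan(+9.458°) = -0.2784, h₀ = 1.8529 rad.
Bracket: h₀ sin ϕ sin δ + cos ϕ cos δ sin h₀ = 1.8529×0.85806×0.16433 + 0.51354×0.98641×0.96048 = 0.261268 + 0.486542 = 0.747810.
Q̄ = (S_0/π) × [bracket] = (1361/π) × 0.747810 = 324.0 W/m².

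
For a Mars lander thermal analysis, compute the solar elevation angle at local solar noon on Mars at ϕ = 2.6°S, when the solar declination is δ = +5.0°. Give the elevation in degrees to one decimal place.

82.4°

At local noon the hour angle is zero, so the zenith angle equals |ϕ − δ| = |-2.6° − (+5.000°)| = 7.600°.
Elevation = 90° − 7.600° = 82.4°.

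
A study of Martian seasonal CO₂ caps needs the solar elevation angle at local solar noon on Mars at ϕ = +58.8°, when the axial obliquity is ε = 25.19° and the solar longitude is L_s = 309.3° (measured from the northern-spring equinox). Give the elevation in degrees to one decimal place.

Solar declination: sin δ = sin ε · sin L_s = sin 25.19° × sin 309.3° = -0.32936, so δ = -19.230°.
At local noon the hour angle is zero, so the zenith angle equals |ϕ − δ| = |+58.8° − (-19.230°)| = 78.030°.
Elevation = 90° − 78.030° = 12.0°.

12.0°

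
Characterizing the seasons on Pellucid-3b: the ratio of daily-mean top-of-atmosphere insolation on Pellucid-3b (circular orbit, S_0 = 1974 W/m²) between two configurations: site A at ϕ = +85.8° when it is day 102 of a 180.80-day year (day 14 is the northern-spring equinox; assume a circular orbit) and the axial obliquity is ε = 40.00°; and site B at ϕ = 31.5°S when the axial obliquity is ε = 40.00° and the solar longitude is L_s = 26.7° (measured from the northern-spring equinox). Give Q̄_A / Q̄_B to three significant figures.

— Configuration A (ϕ=+85.8°):
Solar longitude: L_s = 360° × (102 − 14)/180.80 = 175.221°.
sin δ = sin 40.00° × sin 175.221° = 0.05355, so δ = +3.070°.
cos h₀ = −tan(+85.8°) tan(+3.070°) = -0.7303, h₀ = 2.3895 rad.
Bracket: h₀ sin ϕ sin δ + cos ϕ cos δ sin h₀ = 2.3895×0.99731×0.05355 + 0.07324×0.99857×0.68317 = 0.127614 + 0.049964 = 0.177578.
Q̄ = (S_0/π) × [bracket] = (1974/π) × 0.177578 = 111.58 W/m².
— Configuration B (ϕ=-31.5°):
Solar declination: sin δ = sin ε · sin L_s = sin 40.00° × sin 26.7° = 0.28882, so δ = +16.787°.
cos h₀ = −tan(-31.5°) tan(+16.787°) = 0.1849, h₀ = 1.3849 rad.
Bracket: h₀ sin ϕ sin δ + cos ϕ cos δ sin h₀ = 1.3849×-0.52250×0.28882 + 0.85264×0.95738×0.98276 = -0.208993 + 0.802227 = 0.593234.
Q̄ = (S_0/π) × [bracket] = (1974/π) × 0.593234 = 372.75 W/m².
Ratio Q̄_A / Q̄_B = 111.58 / 372.75 = 0.2993.

Q̄_A / Q̄_B ≈ 0.299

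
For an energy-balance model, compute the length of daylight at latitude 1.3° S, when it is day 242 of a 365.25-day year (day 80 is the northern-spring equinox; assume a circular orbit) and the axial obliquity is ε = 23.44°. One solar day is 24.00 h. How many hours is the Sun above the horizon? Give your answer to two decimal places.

Solar longitude: L_s = 360° × (242 − 80)/365.25 = 159.671°.
sin δ = sin 23.44° × sin 159.671° = 0.13819, so δ = +7.943°.
cos h₀ = −tan ϕ · tan δ = −tan(-1.3°) × tan(+7.943°) = 0.0032, so h₀ = 1.5676 rad = 89.82°.
Daylight = 2h₀/(2π) × 24.00 h = (1.5676/π) × 24.00 = 11.98 h.

11.98 h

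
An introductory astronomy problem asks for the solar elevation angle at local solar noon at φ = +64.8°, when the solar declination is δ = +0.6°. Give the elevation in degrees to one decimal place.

At local noon the hour angle is zero, so the zenith angle equals |φ − δ| = |+64.8° − (+0.600°)| = 64.200°.
Elevation = 90° − 64.200° = 25.8°.

25.8°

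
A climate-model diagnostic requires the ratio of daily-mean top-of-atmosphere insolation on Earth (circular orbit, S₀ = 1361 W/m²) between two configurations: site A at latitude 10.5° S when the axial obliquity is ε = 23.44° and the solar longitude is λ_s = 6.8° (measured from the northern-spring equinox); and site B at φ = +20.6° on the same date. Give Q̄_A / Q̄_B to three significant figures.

— Configuration A (φ=-10.5°):
Solar declination: sin δ = sin ε · sin λ_s = sin 23.44° × sin 6.8° = 0.04710, so δ = +2.700°.
cos H₀ = −tan(-10.5°) tan(+2.700°) = 0.0087, H₀ = 1.5621 rad.
Bracket: H₀ sin φ sin δ + cos φ cos δ sin H₀ = 1.5621×-0.18224×0.04710 + 0.98325×0.99889×0.99996 = -0.013408 + 0.982119 = 0.968711.
Q̄ = (S₀/π) × [bracket] = (1361/π) × 0.968711 = 419.66 W/m².
— Configuration B (φ=+20.6°):
cos H₀ = −tan(+20.6°) tan(+2.700°) = -0.0177, H₀ = 1.5885 rad.
Bracket: H₀ sin φ sin δ + cos φ cos δ sin H₀ = 1.5885×0.35184×0.04710 + 0.93606×0.99889×0.99984 = 0.026324 + 0.934871 = 0.961195.
Q̄ = (S₀/π) × [bracket] = (1361/π) × 0.961195 = 416.41 W/m².
Ratio Q̄_A / Q̄_B = 419.66 / 416.41 = 1.008.

Q̄_A / Q̄_B ≈ 1.01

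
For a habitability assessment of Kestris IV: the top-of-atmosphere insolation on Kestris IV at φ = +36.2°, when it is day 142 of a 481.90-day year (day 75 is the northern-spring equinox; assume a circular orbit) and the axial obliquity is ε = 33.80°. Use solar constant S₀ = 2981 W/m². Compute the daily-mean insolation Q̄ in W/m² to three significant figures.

Q̄ ≈ 1.11e+03 W/m²

Solar longitude: λ_s = 360° × (142 − 75)/481.90 = 50.052°.
sin δ = sin 33.80° × sin 50.052° = 0.42647, so δ = +25.244°.
cos H₀ = −tan(+36.2°) tan(+25.244°) = -0.3451, H₀ = 1.9231 rad.
Bracket: H₀ sin φ sin δ + cos φ cos δ sin H₀ = 1.9231×0.59061×0.42647 + 0.80696×0.90450×0.93857 = 0.484386 + 0.685058 = 1.169444.
Q̄ = (S₀/π) × [bracket] = (2981/π) × 1.169444 = 1110 W/m².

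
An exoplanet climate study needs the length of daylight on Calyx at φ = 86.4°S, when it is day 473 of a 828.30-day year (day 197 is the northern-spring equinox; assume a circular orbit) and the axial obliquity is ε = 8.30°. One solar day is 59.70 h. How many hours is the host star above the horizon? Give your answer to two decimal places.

0.00 h

Solar longitude: λ_s = 360° × (473 − 197)/828.30 = 119.957°.
sin δ = sin 8.30° × sin 119.957° = 0.12507, so δ = +7.185°.
cos H₀ = −tan φ · tan δ = 2.0037 ≥ 1, so the host star never rises (polar night) and H₀ = 0.
Daylight = 2H₀/(2π) × 59.70 h = (0.0000/π) × 59.70 = 0.00 h.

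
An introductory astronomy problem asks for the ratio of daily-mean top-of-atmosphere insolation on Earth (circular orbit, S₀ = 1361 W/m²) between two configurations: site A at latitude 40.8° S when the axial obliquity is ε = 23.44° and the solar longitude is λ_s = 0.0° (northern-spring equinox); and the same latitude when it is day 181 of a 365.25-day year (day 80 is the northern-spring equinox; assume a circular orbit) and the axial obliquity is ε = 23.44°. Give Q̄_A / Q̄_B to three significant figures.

Q̄_A / Q̄_B ≈ 2.22

— Configuration A (φ=-40.8°):
Solar declination: sin δ = sin ε · sin λ_s = sin 23.44° × sin 0.0° = 0.00000, so δ = +0.000°.
cos H₀ = −tan(-40.8°) tan(+0.000°) = 0.0000, H₀ = 1.5708 rad.
Bracket: H₀ sin φ sin δ + cos φ cos δ sin H₀ = 1.5708×-0.65342×0.00000 + 0.75700×1.00000×1.00000 = -0.000000 + 0.757000 = 0.757000.
Q̄ = (S₀/π) × [bracket] = (1361/π) × 0.757000 = 327.95 W/m².
— Configuration B (φ=-40.8°):
Solar longitude: λ_s = 360° × (181 − 80)/365.25 = 99.548°.
sin δ = sin 23.44° × sin 99.548° = 0.39228, so δ = +23.096°.
cos H₀ = −tan(-40.8°) tan(+23.096°) = 0.3681, H₀ = 1.1938 rad.
Bracket: H₀ sin φ sin δ + cos φ cos δ sin H₀ = 1.1938×-0.65342×0.39228 + 0.75700×0.91985×0.92978 = -0.305999 + 0.647430 = 0.341431.
Q̄ = (S₀/π) × [bracket] = (1361/π) × 0.341431 = 147.91 W/m².
Ratio Q̄_A / Q̄_B = 327.95 / 147.91 = 2.217.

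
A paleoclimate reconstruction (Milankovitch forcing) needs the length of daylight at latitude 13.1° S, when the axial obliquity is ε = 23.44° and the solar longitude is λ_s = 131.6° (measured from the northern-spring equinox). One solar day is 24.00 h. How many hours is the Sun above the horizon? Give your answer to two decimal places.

11.45 h

Solar declination: sin δ = sin ε · sin λ_s = sin 23.44° × sin 131.6° = 0.29747, so δ = +17.305°.
cos H₀ = −tan φ · tan δ = −tan(-13.1°) × tan(+17.305°) = 0.0725, so H₀ = 1.4982 rad = 85.84°.
Daylight = 2H₀/(2π) × 24.00 h = (1.4982/π) × 24.00 = 11.45 h.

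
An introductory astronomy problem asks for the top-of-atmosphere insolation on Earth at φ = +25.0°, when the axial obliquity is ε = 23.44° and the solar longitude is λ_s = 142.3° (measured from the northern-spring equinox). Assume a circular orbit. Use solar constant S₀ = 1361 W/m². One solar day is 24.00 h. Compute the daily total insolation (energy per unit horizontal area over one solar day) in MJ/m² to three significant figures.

Solar declination: sin δ = sin ε · sin λ_s = sin 23.44° × sin 142.3° = 0.24326, so δ = +14.079°.
cos H₀ = −tan(+25.0°) tan(+14.079°) = -0.1169, H₀ = 1.6880 rad.
Bracket: H₀ sin φ sin δ + cos φ cos δ sin H₀ = 1.6880×0.42262×0.24326 + 0.90631×0.96996×0.99314 = 0.173537 + 0.873054 = 1.046591.
Q̄ = (S₀/π) × [bracket] = (1361/π) × 1.046591 = 453.40 W/m².
Daily total = Q̄ × 24.00 h × 3600 s/h = 453.40 × 24.00 × 3600 / 10⁶ = 39.17 MJ/m².

39.2 MJ/m²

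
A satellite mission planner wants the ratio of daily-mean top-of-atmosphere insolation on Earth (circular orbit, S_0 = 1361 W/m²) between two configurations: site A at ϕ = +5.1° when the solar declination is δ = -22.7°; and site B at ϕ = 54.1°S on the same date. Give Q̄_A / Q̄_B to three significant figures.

Q̄_A / Q̄_B ≈ 0.769

— Configuration A (ϕ=+5.1°):
cos h₀ = −tan(+5.1°) tan(-22.700°) = 0.0373, h₀ = 1.5335 rad.
Bracket: h₀ sin ϕ sin δ + cos ϕ cos δ sin h₀ = 1.5335×0.08889×-0.38591 + 0.99604×0.92254×0.99930 = -0.052604 + 0.918244 = 0.865640.
Q̄ = (S_0/π) × [bracket] = (1361/π) × 0.865640 = 375.01 W/m².
— Configuration B (ϕ=-54.1°):
cos h₀ = −tan(-54.1°) tan(-22.700°) = -0.5779, h₀ = 2.1869 rad.
Bracket: h₀ sin ϕ sin δ + cos ϕ cos δ sin h₀ = 2.1869×-0.81004×-0.38591 + 0.58637×0.92254×0.81613 = 0.683630 + 0.441485 = 1.125115.
Q̄ = (S_0/π) × [bracket] = (1361/π) × 1.125115 = 487.42 W/m².
Ratio Q̄_A / Q̄_B = 375.01 / 487.42 = 0.7694.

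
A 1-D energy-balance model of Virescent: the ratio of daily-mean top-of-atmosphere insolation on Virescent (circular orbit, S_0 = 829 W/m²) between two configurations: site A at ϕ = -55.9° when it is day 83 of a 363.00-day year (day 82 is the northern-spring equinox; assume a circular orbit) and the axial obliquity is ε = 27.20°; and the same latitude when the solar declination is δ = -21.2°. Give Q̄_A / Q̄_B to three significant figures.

Q̄_A / Q̄_B ≈ 0.509

— Configuration A (ϕ=-55.9°):
Solar longitude: L_s = 360° × (83 − 82)/363.00 = 0.992°.
sin δ = sin 27.20° × sin 0.992° = 0.00791, so δ = +0.453°.
cos h₀ = −tan(-55.9°) tan(+0.453°) = 0.0117, h₀ = 1.5591 rad.
Bracket: h₀ sin ϕ sin δ + cos ϕ cos δ sin h₀ = 1.5591×-0.82806×0.00791 + 0.56064×0.99997×0.99993 = -0.010212 + 0.560584 = 0.550372.
Q̄ = (S_0/π) × [bracket] = (829/π) × 0.550372 = 145.23 W/m².
— Configuration B (ϕ=-55.9°):
cos h₀ = −tan(-55.9°) tan(-21.200°) = -0.5729, h₀ = 2.1808 rad.
Bracket: h₀ sin ϕ sin δ + cos ϕ cos δ sin h₀ = 2.1808×-0.82806×-0.36162 + 0.56064×0.93232×0.81963 = 0.653025 + 0.428417 = 1.081442.
Q̄ = (S_0/π) × [bracket] = (829/π) × 1.081442 = 285.37 W/m².
Ratio Q̄_A / Q̄_B = 145.23 / 285.37 = 0.5089.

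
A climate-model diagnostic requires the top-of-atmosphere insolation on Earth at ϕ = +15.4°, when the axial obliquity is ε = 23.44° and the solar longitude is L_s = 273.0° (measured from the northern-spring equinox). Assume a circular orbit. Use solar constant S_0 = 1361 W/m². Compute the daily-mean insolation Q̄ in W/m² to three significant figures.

Solar declination: sin δ = sin ε · sin L_s = sin 23.44° × sin 273.0° = -0.39724, so δ = -23.406°.
cos h₀ = −tan(+15.4°) tan(-23.406°) = 0.1192, h₀ = 1.4513 rad.
Bracket: h₀ sin ϕ sin δ + cos ϕ cos δ sin h₀ = 1.4513×0.26556×-0.39724 + 0.96410×0.91771×0.99287 = -0.153099 + 0.878456 = 0.725357.
Q̄ = (S_0/π) × [bracket] = (1361/π) × 0.725357 = 314.2 W/m².

Q̄ ≈ 314 W/m²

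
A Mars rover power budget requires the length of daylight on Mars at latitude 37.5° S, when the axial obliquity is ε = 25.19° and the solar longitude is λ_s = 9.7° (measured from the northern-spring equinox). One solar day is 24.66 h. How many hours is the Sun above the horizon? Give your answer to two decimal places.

Solar declination: sin δ = sin ε · sin λ_s = sin 25.19° × sin 9.7° = 0.07171, so δ = +4.112°.
cos H₀ = −tan φ · tan δ = −tan(-37.5°) × tan(+4.112°) = 0.0552, so H₀ = 1.5156 rad = 86.84°.
Daylight = 2H₀/(2π) × 24.66 h = (1.5156/π) × 24.66 = 11.90 h.

11.90 h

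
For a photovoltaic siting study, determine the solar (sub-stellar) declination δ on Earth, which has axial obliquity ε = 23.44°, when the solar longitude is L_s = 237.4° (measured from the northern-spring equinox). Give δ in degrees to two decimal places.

δ = -19.58°

sin δ = sin ε · sin L_s = sin 23.44° × sin 237.4° = -0.335118.
δ = arcsin(-0.335118) = -19.58°.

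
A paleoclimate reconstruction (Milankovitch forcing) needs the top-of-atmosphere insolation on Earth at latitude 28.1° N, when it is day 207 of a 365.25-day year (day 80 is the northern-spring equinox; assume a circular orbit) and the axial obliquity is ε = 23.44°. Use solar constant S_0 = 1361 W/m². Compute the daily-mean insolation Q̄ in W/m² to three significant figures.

Q̄ ≈ 472 W/m²

Solar longitude: L_s = 360° × (207 − 80)/365.25 = 125.175°.
sin δ = sin 23.44° × sin 125.175° = 0.32515, so δ = +18.975°.
cos h₀ = −tan(+28.1°) tan(+18.975°) = -0.1836, h₀ = 1.7554 rad.
Bracket: h₀ sin ϕ sin δ + cos ϕ cos δ sin h₀ = 1.7554×0.47101×0.32515 + 0.88213×0.94566×0.98300 = 0.268838 + 0.820014 = 1.088852.
Q̄ = (S_0/π) × [bracket] = (1361/π) × 1.088852 = 471.7 W/m².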